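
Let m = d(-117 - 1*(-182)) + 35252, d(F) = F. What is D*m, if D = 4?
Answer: 141268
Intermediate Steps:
m = 35317 (m = (-117 - 1*(-182)) + 35252 = (-117 + 182) + 35252 = 65 + 35252 = 35317)
D*m = 4*35317 = 141268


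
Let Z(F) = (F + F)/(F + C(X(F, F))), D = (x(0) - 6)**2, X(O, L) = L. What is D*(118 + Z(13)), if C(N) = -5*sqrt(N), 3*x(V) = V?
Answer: 4170 - 30*sqrt(13) ≈ 4061.8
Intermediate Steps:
x(V) = V/3
D = 36 (D = ((1/3)*0 - 6)**2 = (0 - 6)**2 = (-6)**2 = 36)
Z(F) = 2*F/(F - 5*sqrt(F)) (Z(F) = (F + F)/(F - 5*sqrt(F)) = (2*F)/(F - 5*sqrt(F)) = 2*F/(F - 5*sqrt(F)))
D*(118 + Z(13)) = 36*(118 + 2*13/(13 - 5*sqrt(13))) = 36*(118 + 26/(13 - 5*sqrt(13))) = 4248 + 936/(13 - 5*sqrt(13))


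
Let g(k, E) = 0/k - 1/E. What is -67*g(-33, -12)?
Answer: -67/12 ≈ -5.5833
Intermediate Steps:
g(k, E) = -1/E (g(k, E) = 0 - 1/E = -1/E)
-67*g(-33, -12) = -(-67)/(-12) = -(-67)*(-1)/12 = -67*1/12 = -67/12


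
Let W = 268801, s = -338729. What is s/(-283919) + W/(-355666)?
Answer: 44156677395/100980335054 ≈ 0.43728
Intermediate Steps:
s/(-283919) + W/(-355666) = -338729/(-283919) + 268801/(-355666) = -338729*(-1/283919) + 268801*(-1/355666) = 338729/283919 - 268801/355666 = 44156677395/100980335054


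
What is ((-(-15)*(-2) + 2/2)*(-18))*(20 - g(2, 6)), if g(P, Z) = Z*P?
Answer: 4176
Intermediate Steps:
g(P, Z) = P*Z
((-(-15)*(-2) + 2/2)*(-18))*(20 - g(2, 6)) = ((-(-15)*(-2) + 2/2)*(-18))*(20 - 2*6) = ((-5*6 + 2*(1/2))*(-18))*(20 - 1*12) = ((-30 + 1)*(-18))*(20 - 12) = -29*(-18)*8 = 522*8 = 4176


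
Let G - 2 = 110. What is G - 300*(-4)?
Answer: 1312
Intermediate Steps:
G = 112 (G = 2 + 110 = 112)
G - 300*(-4) = 112 - 300*(-4) = 112 - 60*(-20) = 112 + 1200 = 1312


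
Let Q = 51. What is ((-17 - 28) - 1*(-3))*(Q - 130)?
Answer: 3318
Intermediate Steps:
((-17 - 28) - 1*(-3))*(Q - 130) = ((-17 - 28) - 1*(-3))*(51 - 130) = (-45 + 3)*(-79) = -42*(-79) = 3318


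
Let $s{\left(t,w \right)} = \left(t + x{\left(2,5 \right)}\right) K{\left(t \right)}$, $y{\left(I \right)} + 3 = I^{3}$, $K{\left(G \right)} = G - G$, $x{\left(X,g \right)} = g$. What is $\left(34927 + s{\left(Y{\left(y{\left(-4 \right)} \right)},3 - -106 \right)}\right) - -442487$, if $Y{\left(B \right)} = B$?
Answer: $477414$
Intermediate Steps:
$K{\left(G \right)} = 0$
$y{\left(I \right)} = -3 + I^{3}$
$s{\left(t,w \right)} = 0$ ($s{\left(t,w \right)} = \left(t + 5\right) 0 = \left(5 + t\right) 0 = 0$)
$\left(34927 + s{\left(Y{\left(y{\left(-4 \right)} \right)},3 - -106 \right)}\right) - -442487 = \left(34927 + 0\right) - -442487 = 34927 + 442487 = 477414$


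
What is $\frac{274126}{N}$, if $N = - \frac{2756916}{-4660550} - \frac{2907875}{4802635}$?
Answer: $- \frac{613574047848370550}{31183555759} \approx -1.9676 \cdot 10^{7}$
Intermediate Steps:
$N = - \frac{31183555759}{2238292054925}$ ($N = \left(-2756916\right) \left(- \frac{1}{4660550}\right) - \frac{581575}{960527} = \frac{1378458}{2330275} - \frac{581575}{960527} = - \frac{31183555759}{2238292054925} \approx -0.013932$)
$\frac{274126}{N} = \frac{274126}{- \frac{31183555759}{2238292054925}} = 274126 \left(- \frac{2238292054925}{31183555759}\right) = - \frac{613574047848370550}{31183555759}$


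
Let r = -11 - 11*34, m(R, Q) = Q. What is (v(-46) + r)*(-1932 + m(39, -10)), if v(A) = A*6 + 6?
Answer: 1272010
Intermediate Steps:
v(A) = 6 + 6*A (v(A) = 6*A + 6 = 6 + 6*A)
r = -385 (r = -11 - 374 = -385)
(v(-46) + r)*(-1932 + m(39, -10)) = ((6 + 6*(-46)) - 385)*(-1932 - 10) = ((6 - 276) - 385)*(-1942) = (-270 - 385)*(-1942) = -655*(-1942) = 1272010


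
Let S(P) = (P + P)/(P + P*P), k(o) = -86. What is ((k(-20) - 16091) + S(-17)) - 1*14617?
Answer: -246353/8 ≈ -30794.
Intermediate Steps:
S(P) = 2*P/(P + P²) (S(P) = (2*P)/(P + P²) = 2*P/(P + P²))
((k(-20) - 16091) + S(-17)) - 1*14617 = ((-86 - 16091) + 2/(1 - 17)) - 1*14617 = (-16177 + 2/(-16)) - 14617 = (-16177 + 2*(-1/16)) - 14617 = (-16177 - ⅛) - 14617 = -129417/8 - 14617 = -246353/8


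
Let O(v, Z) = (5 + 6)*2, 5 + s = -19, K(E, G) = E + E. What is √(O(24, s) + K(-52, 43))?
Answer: I*√82 ≈ 9.0554*I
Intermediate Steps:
K(E, G) = 2*E
s = -24 (s = -5 - 19 = -24)
O(v, Z) = 22 (O(v, Z) = 11*2 = 22)
√(O(24, s) + K(-52, 43)) = √(22 + 2*(-52)) = √(22 - 104) = √(-82) = I*√82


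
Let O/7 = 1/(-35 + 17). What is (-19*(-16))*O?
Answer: -1064/9 ≈ -118.22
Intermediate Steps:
O = -7/18 (O = 7/(-35 + 17) = 7/(-18) = 7*(-1/18) = -7/18 ≈ -0.38889)
(-19*(-16))*O = -19*(-16)*(-7/18) = 304*(-7/18) = -1064/9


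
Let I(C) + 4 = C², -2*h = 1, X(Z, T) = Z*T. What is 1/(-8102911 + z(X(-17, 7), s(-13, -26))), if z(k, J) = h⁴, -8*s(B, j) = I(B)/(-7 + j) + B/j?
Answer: -16/129646575 ≈ -1.2341e-7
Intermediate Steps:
X(Z, T) = T*Z
h = -½ (h = -½*1 = -½ ≈ -0.50000)
I(C) = -4 + C²
s(B, j) = -B/(8*j) - (-4 + B²)/(8*(-7 + j)) (s(B, j) = -((-4 + B²)/(-7 + j) + B/j)/8 = -(B/j + (-4 + B²)/(-7 + j))/8 = -B/(8*j) - (-4 + B²)/(8*(-7 + j)))
z(k, J) = 1/16 (z(k, J) = (-½)⁴ = 1/16)
1/(-8102911 + z(X(-17, 7), s(-13, -26))) = 1/(-8102911 + 1/16) = 1/(-129646575/16) = -16/129646575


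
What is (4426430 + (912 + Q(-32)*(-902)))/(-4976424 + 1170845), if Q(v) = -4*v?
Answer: -4311886/3805579 ≈ -1.1330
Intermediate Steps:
(4426430 + (912 + Q(-32)*(-902)))/(-4976424 + 1170845) = (4426430 + (912 - 4*(-32)*(-902)))/(-4976424 + 1170845) = (4426430 + (912 + 128*(-902)))/(-3805579) = (4426430 + (912 - 115456))*(-1/3805579) = (4426430 - 114544)*(-1/3805579) = 4311886*(-1/3805579) = -4311886/3805579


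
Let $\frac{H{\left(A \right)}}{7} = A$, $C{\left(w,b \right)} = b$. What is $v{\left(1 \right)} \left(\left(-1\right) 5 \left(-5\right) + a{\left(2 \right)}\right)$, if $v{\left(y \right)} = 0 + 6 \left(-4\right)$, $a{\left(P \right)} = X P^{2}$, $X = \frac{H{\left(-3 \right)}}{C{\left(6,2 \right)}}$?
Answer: $408$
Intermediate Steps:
$H{\left(A \right)} = 7 A$
$X = - \frac{21}{2}$ ($X = \frac{7 \left(-3\right)}{2} = \left(-21\right) \frac{1}{2} = - \frac{21}{2} \approx -10.5$)
$a{\left(P \right)} = - \frac{21 P^{2}}{2}$
$v{\left(y \right)} = -24$ ($v{\left(y \right)} = 0 - 24 = -24$)
$v{\left(1 \right)} \left(\left(-1\right) 5 \left(-5\right) + a{\left(2 \right)}\right) = - 24 \left(\left(-1\right) 5 \left(-5\right) - \frac{21 \cdot 2^{2}}{2}\right) = - 24 \left(\left(-5\right) \left(-5\right) - 42\right) = - 24 \left(25 - 42\right) = \left(-24\right) \left(-17\right) = 408$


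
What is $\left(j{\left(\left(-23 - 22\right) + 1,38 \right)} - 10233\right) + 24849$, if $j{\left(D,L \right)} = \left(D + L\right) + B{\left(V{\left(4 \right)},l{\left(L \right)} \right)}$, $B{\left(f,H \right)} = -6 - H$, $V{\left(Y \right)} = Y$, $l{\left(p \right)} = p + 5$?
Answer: $14561$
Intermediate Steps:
$l{\left(p \right)} = 5 + p$
$j{\left(D,L \right)} = -11 + D$ ($j{\left(D,L \right)} = \left(D + L\right) - \left(11 + L\right) = -11 + D$)
$\left(j{\left(\left(-23 - 22\right) + 1,38 \right)} - 10233\right) + 24849 = \left(\left(-11 + \left(\left(-23 - 22\right) + 1\right)\right) - 10233\right) + 24849 = \left(\left(-11 + \left(-45 + 1\right)\right) - 10233\right) + 24849 = \left(\left(-11 - 44\right) - 10233\right) + 24849 = \left(-55 - 10233\right) + 24849 = -10288 + 24849 = 14561$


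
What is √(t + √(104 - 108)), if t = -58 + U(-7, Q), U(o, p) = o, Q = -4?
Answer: √(-65 + 2*I) ≈ 0.124 + 8.0632*I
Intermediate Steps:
t = -65 (t = -58 - 7 = -65)
√(t + √(104 - 108)) = √(-65 + √(104 - 108)) = √(-65 + √(-4)) = √(-65 + 2*I)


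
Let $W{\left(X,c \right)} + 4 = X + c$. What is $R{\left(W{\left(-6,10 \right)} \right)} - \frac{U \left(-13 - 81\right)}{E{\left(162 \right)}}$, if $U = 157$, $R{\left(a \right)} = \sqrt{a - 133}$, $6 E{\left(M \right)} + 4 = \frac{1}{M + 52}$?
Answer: $- \frac{6316424}{285} + i \sqrt{133} \approx -22163.0 + 11.533 i$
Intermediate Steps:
$E{\left(M \right)} = - \frac{2}{3} + \frac{1}{6 \left(52 + M\right)}$ ($E{\left(M \right)} = - \frac{2}{3} + \frac{1}{6 \left(M + 52\right)} = - \frac{2}{3} + \frac{1}{6 \left(52 + M\right)}$)
$W{\left(X,c \right)} = -4 + X + c$ ($W{\left(X,c \right)} = -4 + \left(X + c\right) = -4 + X + c$)
$R{\left(a \right)} = \sqrt{-133 + a}$
$R{\left(W{\left(-6,10 \right)} \right)} - \frac{U \left(-13 - 81\right)}{E{\left(162 \right)}} = \sqrt{-133 - 0} - \frac{157 \left(-13 - 81\right)}{\frac{1}{6} \frac{1}{52 + 162} \left(-207 - 648\right)} = \sqrt{-133 + 0} - \frac{157 \left(-94\right)}{\frac{1}{6} \cdot \frac{1}{214} \left(-207 - 648\right)} = \sqrt{-133} - - \frac{14758}{\frac{1}{6} \cdot \frac{1}{214} \left(-855\right)} = i \sqrt{133} - - \frac{14758}{- \frac{285}{428}} = i \sqrt{133} - \left(-14758\right) \left(- \frac{428}{285}\right) = i \sqrt{133} - \frac{6316424}{285} = - \frac{6316424}{285} + i \sqrt{133}$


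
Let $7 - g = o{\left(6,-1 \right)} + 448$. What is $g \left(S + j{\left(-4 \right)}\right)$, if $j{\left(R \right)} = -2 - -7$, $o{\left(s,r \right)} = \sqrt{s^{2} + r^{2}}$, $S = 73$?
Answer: $-34398 - 78 \sqrt{37} \approx -34872.0$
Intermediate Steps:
$o{\left(s,r \right)} = \sqrt{r^{2} + s^{2}}$
$g = -441 - \sqrt{37}$ ($g = 7 - \left(\sqrt{\left(-1\right)^{2} + 6^{2}} + 448\right) = 7 - \left(\sqrt{1 + 36} + 448\right) = 7 - \left(\sqrt{37} + 448\right) = 7 - \left(448 + \sqrt{37}\right) = -441 - \sqrt{37} \approx -447.08$)
$j{\left(R \right)} = 5$ ($j{\left(R \right)} = -2 + 7 = 5$)
$g \left(S + j{\left(-4 \right)}\right) = \left(-441 - \sqrt{37}\right) \left(73 + 5\right) = \left(-441 - \sqrt{37}\right) 78 = -34398 - 78 \sqrt{37}$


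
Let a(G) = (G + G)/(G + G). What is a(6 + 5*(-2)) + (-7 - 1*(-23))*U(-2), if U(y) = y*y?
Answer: 65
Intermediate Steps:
U(y) = y²
a(G) = 1 (a(G) = (2*G)/((2*G)) = (2*G)*(1/(2*G)) = 1)
a(6 + 5*(-2)) + (-7 - 1*(-23))*U(-2) = 1 + (-7 - 1*(-23))*(-2)² = 1 + (-7 + 23)*4 = 1 + 16*4 = 1 + 64 = 65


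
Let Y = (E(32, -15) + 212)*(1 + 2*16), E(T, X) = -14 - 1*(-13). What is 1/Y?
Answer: 1/6963 ≈ 0.00014362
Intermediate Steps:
E(T, X) = -1 (E(T, X) = -14 + 13 = -1)
Y = 6963 (Y = (-1 + 212)*(1 + 2*16) = 211*(1 + 32) = 211*33 = 6963)
1/Y = 1/6963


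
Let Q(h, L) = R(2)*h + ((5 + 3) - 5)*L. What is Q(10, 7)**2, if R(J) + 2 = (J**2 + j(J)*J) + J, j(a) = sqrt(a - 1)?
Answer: 6561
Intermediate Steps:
j(a) = sqrt(-1 + a)
R(J) = -2 + J + J**2 + J*sqrt(-1 + J) (R(J) = -2 + ((J**2 + sqrt(-1 + J)*J) + J) = -2 + ((J**2 + J*sqrt(-1 + J)) + J) = -2 + (J + J**2 + J*sqrt(-1 + J)) = -2 + J + J**2 + J*sqrt(-1 + J))
Q(h, L) = 3*L + 6*h (Q(h, L) = (-2 + 2 + 2**2 + 2*sqrt(-1 + 2))*h + ((5 + 3) - 5)*L = (-2 + 2 + 4 + 2*sqrt(1))*h + (8 - 5)*L = (-2 + 2 + 4 + 2*1)*h + 3*L = (-2 + 2 + 4 + 2)*h + 3*L = 6*h + 3*L = 3*L + 6*h)
Q(10, 7)**2 = (3*7 + 6*10)**2 = (21 + 60)**2 = 81**2 = 6561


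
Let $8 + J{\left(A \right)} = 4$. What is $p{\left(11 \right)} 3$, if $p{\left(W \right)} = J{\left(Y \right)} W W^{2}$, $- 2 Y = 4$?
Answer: $-15972$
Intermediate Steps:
$Y = -2$ ($Y = \left(- \frac{1}{2}\right) 4 = -2$)
$J{\left(A \right)} = -4$ ($J{\left(A \right)} = -8 + 4 = -4$)
$p{\left(W \right)} = - 4 W^{3}$ ($p{\left(W \right)} = - 4 W W^{2} = - 4 W^{3}$)
$p{\left(11 \right)} 3 = - 4 \cdot 11^{3} \cdot 3 = \left(-4\right) 1331 \cdot 3 = \left(-5324\right) 3 = -15972$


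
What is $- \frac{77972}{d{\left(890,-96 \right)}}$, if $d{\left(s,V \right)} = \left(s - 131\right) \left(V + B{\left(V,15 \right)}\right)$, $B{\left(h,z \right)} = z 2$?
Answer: $\frac{38986}{25047} \approx 1.5565$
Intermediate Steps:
$B{\left(h,z \right)} = 2 z$
$d{\left(s,V \right)} = \left(-131 + s\right) \left(30 + V\right)$ ($d{\left(s,V \right)} = \left(s - 131\right) \left(V + 2 \cdot 15\right) = \left(-131 + s\right) \left(V + 30\right) = \left(-131 + s\right) \left(30 + V\right)$)
$- \frac{77972}{d{\left(890,-96 \right)}} = - \frac{77972}{-3930 - -12576 + 30 \cdot 890 - 85440} = - \frac{77972}{-3930 + 12576 + 26700 - 85440} = - \frac{77972}{-50094} = \left(-77972\right) \left(- \frac{1}{50094}\right) = \frac{38986}{25047}$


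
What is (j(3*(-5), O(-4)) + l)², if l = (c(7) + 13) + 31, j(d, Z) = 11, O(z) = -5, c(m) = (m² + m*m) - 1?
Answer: 23104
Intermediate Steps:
c(m) = -1 + 2*m² (c(m) = (m² + m²) - 1 = 2*m² - 1 = -1 + 2*m²)
l = 141 (l = ((-1 + 2*7²) + 13) + 31 = ((-1 + 2*49) + 13) + 31 = ((-1 + 98) + 13) + 31 = (97 + 13) + 31 = 110 + 31 = 141)
(j(3*(-5), O(-4)) + l)² = (11 + 141)² = 152² = 23104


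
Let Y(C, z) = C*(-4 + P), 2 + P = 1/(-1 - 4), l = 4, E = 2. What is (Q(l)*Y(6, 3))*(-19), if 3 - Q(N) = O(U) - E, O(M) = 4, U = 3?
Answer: 3534/5 ≈ 706.80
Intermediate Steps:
P = -11/5 (P = -2 + 1/(-1 - 4) = -2 + 1/(-5) = -2 - ⅕ = -11/5 ≈ -2.2000)
Q(N) = 1 (Q(N) = 3 - (4 - 1*2) = 3 - (4 - 2) = 3 - 1*2 = 3 - 2 = 1)
Y(C, z) = -31*C/5 (Y(C, z) = C*(-4 - 11/5) = C*(-31/5) = -31*C/5)
(Q(l)*Y(6, 3))*(-19) = (1*(-31/5*6))*(-19) = (1*(-186/5))*(-19) = -186/5*(-19) = 3534/5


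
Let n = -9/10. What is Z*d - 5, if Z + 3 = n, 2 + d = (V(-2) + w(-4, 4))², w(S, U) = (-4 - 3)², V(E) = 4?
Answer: -109523/10 ≈ -10952.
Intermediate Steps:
w(S, U) = 49 (w(S, U) = (-7)² = 49)
n = -9/10 (n = -9*⅒ = -9/10 ≈ -0.90000)
d = 2807 (d = -2 + (4 + 49)² = -2 + 53² = -2 + 2809 = 2807)
Z = -39/10 (Z = -3 - 9/10 = -39/10 ≈ -3.9000)
Z*d - 5 = -39/10*2807 - 5 = -109473/10 - 5 = -109523/10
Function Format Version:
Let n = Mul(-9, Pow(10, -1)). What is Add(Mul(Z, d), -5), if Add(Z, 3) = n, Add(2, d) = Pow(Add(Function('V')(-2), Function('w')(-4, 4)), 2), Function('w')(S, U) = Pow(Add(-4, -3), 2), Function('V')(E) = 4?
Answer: Rational(-109523, 10) ≈ -10952.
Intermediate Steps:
Function('w')(S, U) = 49 (Function('w')(S, U) = Pow(-7, 2) = 49)
n = Rational(-9, 10) (n = Mul(-9, Rational(1, 10)) = Rational(-9, 10) ≈ -0.90000)
d = 2807 (d = Add(-2, Pow(Add(4, 49), 2)) = Add(-2, Pow(53, 2)) = Add(-2, 2809) = 2807)
Z = Rational(-39, 10) (Z = Add(-3, Rational(-9, 10)) = Rational(-39, 10) ≈ -3.9000)
Add(Mul(Z, d), -5) = Add(Mul(Rational(-39, 10), 2807), -5) = Add(Rational(-109473, 10), -5) = Rational(-109523, 10)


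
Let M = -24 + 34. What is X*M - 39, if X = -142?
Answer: -1459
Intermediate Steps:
M = 10
X*M - 39 = -142*10 - 39 = -1420 - 39 = -1459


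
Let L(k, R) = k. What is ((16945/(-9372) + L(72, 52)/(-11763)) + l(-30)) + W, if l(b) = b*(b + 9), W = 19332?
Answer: 244496388157/12249204 ≈ 19960.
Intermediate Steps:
l(b) = b*(9 + b)
((16945/(-9372) + L(72, 52)/(-11763)) + l(-30)) + W = ((16945/(-9372) + 72/(-11763)) - 30*(9 - 30)) + 19332 = ((16945*(-1/9372) + 72*(-1/11763)) - 30*(-21)) + 19332 = ((-16945/9372 - 8/1307) + 630) + 19332 = (-22222091/12249204 + 630) + 19332 = 7694776429/12249204 + 19332 = 244496388157/12249204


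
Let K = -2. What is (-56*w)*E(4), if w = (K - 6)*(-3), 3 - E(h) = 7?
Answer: 5376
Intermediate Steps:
E(h) = -4 (E(h) = 3 - 1*7 = 3 - 7 = -4)
w = 24 (w = (-2 - 6)*(-3) = -8*(-3) = 24)
(-56*w)*E(4) = -56*24*(-4) = -1344*(-4) = 5376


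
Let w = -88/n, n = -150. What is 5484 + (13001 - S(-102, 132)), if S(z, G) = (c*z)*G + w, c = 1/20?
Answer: 1436821/75 ≈ 19158.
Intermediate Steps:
w = 44/75 (w = -88/(-150) = -88*(-1/150) = 44/75 ≈ 0.58667)
c = 1/20 ≈ 0.050000
S(z, G) = 44/75 + G*z/20 (S(z, G) = (z/20)*G + 44/75 = G*z/20 + 44/75 = 44/75 + G*z/20)
5484 + (13001 - S(-102, 132)) = 5484 + (13001 - (44/75 + (1/20)*132*(-102))) = 5484 + (13001 - (44/75 - 3366/5)) = 5484 + (13001 - 1*(-50446/75)) = 5484 + (13001 + 50446/75) = 5484 + 1025521/75 = 1436821/75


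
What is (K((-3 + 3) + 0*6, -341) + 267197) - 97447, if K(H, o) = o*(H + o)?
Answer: 286031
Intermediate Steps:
(K((-3 + 3) + 0*6, -341) + 267197) - 97447 = (-341*(((-3 + 3) + 0*6) - 341) + 267197) - 97447 = (-341*((0 + 0) - 341) + 267197) - 97447 = (-341*(0 - 341) + 267197) - 97447 = (-341*(-341) + 267197) - 97447 = (116281 + 267197) - 97447 = 383478 - 97447 = 286031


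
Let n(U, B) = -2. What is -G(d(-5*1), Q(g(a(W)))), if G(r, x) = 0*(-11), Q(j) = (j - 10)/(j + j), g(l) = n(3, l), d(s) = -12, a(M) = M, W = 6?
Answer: 0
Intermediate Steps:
g(l) = -2
Q(j) = (-10 + j)/(2*j) (Q(j) = (-10 + j)/((2*j)) = (-10 + j)*(1/(2*j)) = (-10 + j)/(2*j))
G(r, x) = 0
-G(d(-5*1), Q(g(a(W)))) = -1*0 = 0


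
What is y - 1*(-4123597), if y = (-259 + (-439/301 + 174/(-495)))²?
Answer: 10339098296157709/2466612225 ≈ 4.1916e+6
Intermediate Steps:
y = 167783524984384/2466612225 (y = (-259 + (-439*1/301 + 174*(-1/495)))² = (-259 + (-439/301 - 58/165))² = (-259 - 89893/49665)² = (-12953128/49665)² = 167783524984384/2466612225 ≈ 68022.)
y - 1*(-4123597) = 167783524984384/2466612225 - 1*(-4123597) = 167783524984384/2466612225 + 4123597 = 10339098296157709/2466612225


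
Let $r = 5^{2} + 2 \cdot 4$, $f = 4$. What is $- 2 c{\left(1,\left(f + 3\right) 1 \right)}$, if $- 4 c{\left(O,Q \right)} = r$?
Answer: $\frac{33}{2} \approx 16.5$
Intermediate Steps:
$r = 33$ ($r = 25 + 8 = 33$)
$c{\left(O,Q \right)} = - \frac{33}{4}$ ($c{\left(O,Q \right)} = \left(- \frac{1}{4}\right) 33 = - \frac{33}{4}$)
$- 2 c{\left(1,\left(f + 3\right) 1 \right)} = \left(-2\right) \left(- \frac{33}{4}\right) = \frac{33}{2}$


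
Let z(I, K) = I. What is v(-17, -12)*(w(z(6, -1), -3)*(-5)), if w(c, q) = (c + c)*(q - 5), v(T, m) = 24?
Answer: 11520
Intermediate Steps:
w(c, q) = 2*c*(-5 + q) (w(c, q) = (2*c)*(-5 + q) = 2*c*(-5 + q))
v(-17, -12)*(w(z(6, -1), -3)*(-5)) = 24*((2*6*(-5 - 3))*(-5)) = 24*((2*6*(-8))*(-5)) = 24*(-96*(-5)) = 24*480 = 11520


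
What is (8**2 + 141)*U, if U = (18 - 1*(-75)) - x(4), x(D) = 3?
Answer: 18450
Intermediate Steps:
U = 90 (U = (18 - 1*(-75)) - 1*3 = (18 + 75) - 3 = 93 - 3 = 90)
(8**2 + 141)*U = (8**2 + 141)*90 = (64 + 141)*90 = 205*90 = 18450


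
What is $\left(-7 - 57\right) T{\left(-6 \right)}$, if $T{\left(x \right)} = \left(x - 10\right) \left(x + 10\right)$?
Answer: $4096$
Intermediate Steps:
$T{\left(x \right)} = \left(-10 + x\right) \left(10 + x\right)$
$\left(-7 - 57\right) T{\left(-6 \right)} = \left(-7 - 57\right) \left(-100 + \left(-6\right)^{2}\right) = - 64 \left(-100 + 36\right) = \left(-64\right) \left(-64\right) = 4096$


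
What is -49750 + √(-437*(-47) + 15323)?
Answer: -49750 + √35862 ≈ -49561.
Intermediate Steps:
-49750 + √(-437*(-47) + 15323) = -49750 + √(20539 + 15323) = -49750 + √35862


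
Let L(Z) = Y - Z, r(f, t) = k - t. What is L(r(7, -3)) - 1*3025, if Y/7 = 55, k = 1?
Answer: -2644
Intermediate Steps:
r(f, t) = 1 - t
Y = 385 (Y = 7*55 = 385)
L(Z) = 385 - Z
L(r(7, -3)) - 1*3025 = (385 - (1 - 1*(-3))) - 1*3025 = (385 - (1 + 3)) - 3025 = (385 - 1*4) - 3025 = (385 - 4) - 3025 = 381 - 3025 = -2644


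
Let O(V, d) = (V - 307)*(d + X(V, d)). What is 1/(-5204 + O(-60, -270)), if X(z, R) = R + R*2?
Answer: 1/391156 ≈ 2.5565e-6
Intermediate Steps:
X(z, R) = 3*R (X(z, R) = R + 2*R = 3*R)
O(V, d) = 4*d*(-307 + V) (O(V, d) = (V - 307)*(d + 3*d) = (-307 + V)*(4*d) = 4*d*(-307 + V))
1/(-5204 + O(-60, -270)) = 1/(-5204 + 4*(-270)*(-307 - 60)) = 1/(-5204 + 4*(-270)*(-367)) = 1/(-5204 + 396360) = 1/391156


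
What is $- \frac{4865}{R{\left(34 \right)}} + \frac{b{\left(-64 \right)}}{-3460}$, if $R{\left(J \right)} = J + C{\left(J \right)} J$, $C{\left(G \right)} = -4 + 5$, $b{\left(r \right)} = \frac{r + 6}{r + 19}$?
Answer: $- \frac{189371111}{2646900} \approx -71.544$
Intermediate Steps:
$b{\left(r \right)} = \frac{6 + r}{19 + r}$
$C{\left(G \right)} = 1$
$R{\left(J \right)} = 2 J$ ($R{\left(J \right)} = J + 1 J = J + J = 2 J$)
$- \frac{4865}{R{\left(34 \right)}} + \frac{b{\left(-64 \right)}}{-3460} = - \frac{4865}{2 \cdot 34} + \frac{\frac{1}{19 - 64} \left(6 - 64\right)}{-3460} = - \frac{4865}{68} + \frac{1}{-45} \left(-58\right) \left(- \frac{1}{3460}\right) = \left(-4865\right) \frac{1}{68} + \left(- \frac{1}{45}\right) \left(-58\right) \left(- \frac{1}{3460}\right) = - \frac{4865}{68} + \frac{58}{45} \left(- \frac{1}{3460}\right) = - \frac{4865}{68} - \frac{29}{77850} = - \frac{189371111}{2646900}$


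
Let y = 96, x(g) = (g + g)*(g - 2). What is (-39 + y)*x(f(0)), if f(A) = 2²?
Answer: 912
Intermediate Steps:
f(A) = 4
x(g) = 2*g*(-2 + g) (x(g) = (2*g)*(-2 + g) = 2*g*(-2 + g))
(-39 + y)*x(f(0)) = (-39 + 96)*(2*4*(-2 + 4)) = 57*(2*4*2) = 57*16 = 912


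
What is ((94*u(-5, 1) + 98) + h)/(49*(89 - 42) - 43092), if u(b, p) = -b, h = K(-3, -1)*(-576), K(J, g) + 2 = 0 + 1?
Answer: -1144/40789 ≈ -0.028047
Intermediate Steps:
K(J, g) = -1 (K(J, g) = -2 + (0 + 1) = -2 + 1 = -1)
h = 576 (h = -1*(-576) = 576)
((94*u(-5, 1) + 98) + h)/(49*(89 - 42) - 43092) = ((94*(-1*(-5)) + 98) + 576)/(49*(89 - 42) - 43092) = ((94*5 + 98) + 576)/(49*47 - 43092) = ((470 + 98) + 576)/(2303 - 43092) = (568 + 576)/(-40789) = 1144*(-1/40789) = -1144/40789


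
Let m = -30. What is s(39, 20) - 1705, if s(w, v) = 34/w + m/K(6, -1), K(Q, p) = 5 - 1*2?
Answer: -66851/39 ≈ -1714.1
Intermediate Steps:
K(Q, p) = 3 (K(Q, p) = 5 - 2 = 3)
s(w, v) = -10 + 34/w (s(w, v) = 34/w - 30/3 = 34/w - 30*⅓ = 34/w - 10 = -10 + 34/w)
s(39, 20) - 1705 = (-10 + 34/39) - 1705 = -356/39 - 1705 = -66851/39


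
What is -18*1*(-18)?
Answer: 324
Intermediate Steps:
-18*1*(-18) = -18*(-18) = 324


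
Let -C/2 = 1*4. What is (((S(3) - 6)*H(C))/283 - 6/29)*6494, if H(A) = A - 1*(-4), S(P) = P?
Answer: -8766900/8207 ≈ -1068.2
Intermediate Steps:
C = -8 (C = -2*4 = -8)
H(A) = 4 + A (H(A) = A + 4 = 4 + A)
(((S(3) - 6)*H(C))/283 - 6/29)*6494 = (((3 - 6)*(4 - 8))/283 - 6/29)*6494 = (-3*(-4)*(1/283) - 6*1/29)*6494 = (12*(1/283) - 6/29)*6494 = (12/283 - 6/29)*6494 = -1350/8207*6494 = -8766900/8207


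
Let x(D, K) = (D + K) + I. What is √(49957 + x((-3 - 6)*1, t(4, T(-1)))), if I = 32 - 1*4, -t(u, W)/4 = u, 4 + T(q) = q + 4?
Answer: 2*√12490 ≈ 223.52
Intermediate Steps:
T(q) = q (T(q) = -4 + (q + 4) = -4 + (4 + q) = q)
t(u, W) = -4*u
I = 28 (I = 32 - 4 = 28)
x(D, K) = 28 + D + K (x(D, K) = (D + K) + 28 = 28 + D + K)
√(49957 + x((-3 - 6)*1, t(4, T(-1)))) = √(49957 + (28 + (-3 - 6)*1 - 4*4)) = √(49957 + (28 - 9*1 - 16)) = √(49957 + (28 - 9 - 16)) = √(49957 + 3) = √49960 = 2*√12490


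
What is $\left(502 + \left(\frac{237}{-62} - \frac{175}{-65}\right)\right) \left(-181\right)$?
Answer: $- \frac{73069881}{806} \approx -90657.0$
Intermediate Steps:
$\left(502 + \left(\frac{237}{-62} - \frac{175}{-65}\right)\right) \left(-181\right) = \left(502 + \left(237 \left(- \frac{1}{62}\right) - - \frac{35}{13}\right)\right) \left(-181\right) = \left(502 + \left(- \frac{237}{62} + \frac{35}{13}\right)\right) \left(-181\right) = \left(502 - \frac{911}{806}\right) \left(-181\right) = \frac{403701}{806} \left(-181\right) = - \frac{73069881}{806}$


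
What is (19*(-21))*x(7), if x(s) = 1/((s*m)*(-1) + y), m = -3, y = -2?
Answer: -21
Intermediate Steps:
x(s) = 1/(-2 + 3*s) (x(s) = 1/((s*(-3))*(-1) - 2) = 1/(-3*s*(-1) - 2) = 1/(3*s - 2) = 1/(-2 + 3*s))
(19*(-21))*x(7) = (19*(-21))/(-2 + 3*7) = -399/(-2 + 21) = -399/19 = -399*1/19 = -21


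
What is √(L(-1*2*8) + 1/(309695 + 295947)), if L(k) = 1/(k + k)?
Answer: 3*I*√20376825090/2422568 ≈ 0.17677*I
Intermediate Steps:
L(k) = 1/(2*k)
√(L(-1*2*8) + 1/(309695 + 295947)) = √(1/(2*((-1*2*8))) + 1/(309695 + 295947)) = √(1/(2*((-2*8))) + 1/605642) = √((½)/(-16) + 1/605642) = √((½)*(-1/16) + 1/605642) = √(-1/32 + 1/605642) = √(-302805/9690272) = 3*I*√20376825090/2422568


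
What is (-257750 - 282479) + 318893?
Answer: -221336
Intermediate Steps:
(-257750 - 282479) + 318893 = -540229 + 318893 = -221336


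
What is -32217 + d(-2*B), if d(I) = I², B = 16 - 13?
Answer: -32181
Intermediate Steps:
B = 3
-32217 + d(-2*B) = -32217 + (-2*3)² = -32217 + (-6)² = -32217 + 36 = -32181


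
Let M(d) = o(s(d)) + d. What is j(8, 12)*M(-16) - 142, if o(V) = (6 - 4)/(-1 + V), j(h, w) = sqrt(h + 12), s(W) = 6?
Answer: -142 - 156*sqrt(5)/5 ≈ -211.77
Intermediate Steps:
j(h, w) = sqrt(12 + h)
o(V) = 2/(-1 + V)
M(d) = 2/5 + d (M(d) = 2/(-1 + 6) + d = 2/5 + d)
j(8, 12)*M(-16) - 142 = sqrt(12 + 8)*(2/5 - 16) - 142 = sqrt(20)*(-78/5) - 142 = (2*sqrt(5))*(-78/5) - 142 = -156*sqrt(5)/5 - 142 = -142 - 156*sqrt(5)/5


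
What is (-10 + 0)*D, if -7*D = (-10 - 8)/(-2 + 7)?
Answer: -36/7 ≈ -5.1429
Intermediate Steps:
D = 18/35 (D = -(-10 - 8)/(7*(-2 + 7)) = -(-18)/(7*5) = -⅐*(-18/5) = 18/35 ≈ 0.51429)
(-10 + 0)*D = (-10 + 0)*(18/35) = -10*18/35 = -36/7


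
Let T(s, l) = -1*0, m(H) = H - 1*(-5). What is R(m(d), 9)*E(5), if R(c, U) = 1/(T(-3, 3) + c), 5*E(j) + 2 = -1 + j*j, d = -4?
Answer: 22/5 ≈ 4.4000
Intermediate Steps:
E(j) = -⅗ + j²/5 (E(j) = -⅖ + (-1 + j*j)/5 = -⅖ + (-1 + j²)/5 = -⅖ + (-⅕ + j²/5) = -⅗ + j²/5)
m(H) = 5 + H (m(H) = H + 5 = 5 + H)
T(s, l) = 0
R(c, U) = 1/c (R(c, U) = 1/(0 + c) = 1/c)
R(m(d), 9)*E(5) = (-⅗ + (⅕)*5²)/(5 - 4) = (-⅗ + (⅕)*25)/1 = 1*(-⅗ + 5) = 1*(22/5) = 22/5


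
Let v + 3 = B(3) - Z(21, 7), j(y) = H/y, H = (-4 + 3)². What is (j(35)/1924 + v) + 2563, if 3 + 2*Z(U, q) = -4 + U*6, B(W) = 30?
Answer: 170403871/67340 ≈ 2530.5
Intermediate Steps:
H = 1 (H = (-1)² = 1)
j(y) = 1/y
Z(U, q) = -7/2 + 3*U (Z(U, q) = -3/2 + (-4 + U*6)/2 = -3/2 + (-4 + 6*U)/2 = -3/2 + (-2 + 3*U) = -7/2 + 3*U)
v = -65/2 (v = -3 + (30 - (-7/2 + 3*21)) = -3 + (30 - (-7/2 + 63)) = -3 + (30 - 1*119/2) = -3 + (30 - 119/2) = -3 - 59/2 = -65/2 ≈ -32.500)
(j(35)/1924 + v) + 2563 = (1/(35*1924) - 65/2) + 2563 = ((1/35)*(1/1924) - 65/2) + 2563 = (1/67340 - 65/2) + 2563 = -2188549/67340 + 2563 = 170403871/67340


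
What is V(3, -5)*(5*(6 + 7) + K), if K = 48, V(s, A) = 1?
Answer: 113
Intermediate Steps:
V(3, -5)*(5*(6 + 7) + K) = 1*(5*(6 + 7) + 48) = 1*(5*13 + 48) = 1*(65 + 48) = 1*113 = 113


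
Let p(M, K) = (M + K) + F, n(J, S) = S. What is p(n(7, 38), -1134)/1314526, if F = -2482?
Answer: -1789/657263 ≈ -0.0027219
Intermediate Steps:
p(M, K) = -2482 + K + M (p(M, K) = (M + K) - 2482 = (K + M) - 2482 = -2482 + K + M)
p(n(7, 38), -1134)/1314526 = (-2482 - 1134 + 38)/1314526 = -3578*1/1314526 = -1789/657263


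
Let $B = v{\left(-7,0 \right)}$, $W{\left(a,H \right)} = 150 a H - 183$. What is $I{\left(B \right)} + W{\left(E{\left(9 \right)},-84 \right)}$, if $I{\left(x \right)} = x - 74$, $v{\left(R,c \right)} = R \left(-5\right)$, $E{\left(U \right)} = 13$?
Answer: $-164022$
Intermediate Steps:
$W{\left(a,H \right)} = -183 + 150 H a$ ($W{\left(a,H \right)} = 150 H a - 183 = -183 + 150 H a$)
$v{\left(R,c \right)} = - 5 R$
$B = 35$ ($B = \left(-5\right) \left(-7\right) = 35$)
$I{\left(x \right)} = -74 + x$ ($I{\left(x \right)} = x - 74 = -74 + x$)
$I{\left(B \right)} + W{\left(E{\left(9 \right)},-84 \right)} = \left(-74 + 35\right) + \left(-183 + 150 \left(-84\right) 13\right) = -39 - 163983 = -164022$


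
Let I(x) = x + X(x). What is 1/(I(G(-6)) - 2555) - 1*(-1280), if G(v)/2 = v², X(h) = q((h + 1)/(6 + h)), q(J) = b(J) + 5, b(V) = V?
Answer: 247310002/193211 ≈ 1280.0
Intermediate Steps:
q(J) = 5 + J (q(J) = J + 5 = 5 + J)
X(h) = 5 + (1 + h)/(6 + h) (X(h) = 5 + (h + 1)/(6 + h) = 5 + (1 + h)/(6 + h))
G(v) = 2*v²
I(x) = x + (31 + 6*x)/(6 + x)
1/(I(G(-6)) - 2555) - 1*(-1280) = 1/((31 + (2*(-6)²)² + 12*(2*(-6)²))/(6 + 2*(-6)²) - 2555) - 1*(-1280) = 1/((31 + (2*36)² + 12*(2*36))/(6 + 2*36) - 2555) + 1280 = 1/((31 + 72² + 12*72)/(6 + 72) - 2555) + 1280 = 1/((31 + 5184 + 864)/78 - 2555) + 1280 = 1/((1/78)*6079 - 2555) + 1280 = 1/(6079/78 - 2555) + 1280 = 1/(-193211/78) + 1280 = -78/193211 + 1280 = 247310002/193211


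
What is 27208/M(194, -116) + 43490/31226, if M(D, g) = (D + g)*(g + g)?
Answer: -300971/2716662 ≈ -0.11079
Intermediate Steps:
M(D, g) = 2*g*(D + g) (M(D, g) = (D + g)*(2*g) = 2*g*(D + g))
27208/M(194, -116) + 43490/31226 = 27208/((2*(-116)*(194 - 116))) + 43490/31226 = 27208/((2*(-116)*78)) + 43490*(1/31226) = 27208/(-18096) + 21745/15613 = 27208*(-1/18096) + 21745/15613 = -3401/2262 + 21745/15613 = -300971/2716662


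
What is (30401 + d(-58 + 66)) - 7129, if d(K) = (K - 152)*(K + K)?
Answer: 20968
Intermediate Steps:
d(K) = 2*K*(-152 + K) (d(K) = (-152 + K)*(2*K) = 2*K*(-152 + K))
(30401 + d(-58 + 66)) - 7129 = (30401 + 2*(-58 + 66)*(-152 + (-58 + 66))) - 7129 = (30401 + 2*8*(-152 + 8)) - 7129 = (30401 + 2*8*(-144)) - 7129 = (30401 - 2304) - 7129 = 28097 - 7129 = 20968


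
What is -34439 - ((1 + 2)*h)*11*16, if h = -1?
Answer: -33911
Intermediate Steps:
-34439 - ((1 + 2)*h)*11*16 = -34439 - ((1 + 2)*(-1))*11*16 = -34439 - (3*(-1))*11*16 = -34439 - (-3*11)*16 = -34439 - (-33)*16 = -34439 - 1*(-528) = -34439 + 528 = -33911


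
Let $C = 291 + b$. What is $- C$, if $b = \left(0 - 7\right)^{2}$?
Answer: $-340$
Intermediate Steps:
$b = 49$ ($b = \left(-7\right)^{2} = 49$)
$C = 340$ ($C = 291 + 49 = 340$)
$- C = \left(-1\right) 340 = -340$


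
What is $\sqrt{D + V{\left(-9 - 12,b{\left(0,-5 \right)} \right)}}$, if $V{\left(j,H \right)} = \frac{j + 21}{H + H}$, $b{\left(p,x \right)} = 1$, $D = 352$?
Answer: $4 \sqrt{22} \approx 18.762$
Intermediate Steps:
$V{\left(j,H \right)} = \frac{21 + j}{2 H}$
$\sqrt{D + V{\left(-9 - 12,b{\left(0,-5 \right)} \right)}} = \sqrt{352 + \frac{21 - 21}{2 \cdot 1}} = \sqrt{352 + \frac{1}{2} \cdot 1 \left(21 - 21\right)} = \sqrt{352 + \frac{1}{2} \cdot 1 \cdot 0} = \sqrt{352 + 0} = \sqrt{352} = 4 \sqrt{22}$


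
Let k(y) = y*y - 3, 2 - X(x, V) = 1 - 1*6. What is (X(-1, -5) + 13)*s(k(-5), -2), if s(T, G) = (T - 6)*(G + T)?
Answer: 6400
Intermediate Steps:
X(x, V) = 7 (X(x, V) = 2 - (1 - 1*6) = 2 - (1 - 6) = 2 - 1*(-5) = 2 + 5 = 7)
k(y) = -3 + y² (k(y) = y² - 3 = -3 + y²)
s(T, G) = (-6 + T)*(G + T)
(X(-1, -5) + 13)*s(k(-5), -2) = (7 + 13)*((-3 + (-5)²)² - 6*(-2) - 6*(-3 + (-5)²) - 2*(-3 + (-5)²)) = 20*((-3 + 25)² + 12 - 6*(-3 + 25) - 2*(-3 + 25)) = 20*(22² + 12 - 6*22 - 2*22) = 20*(484 + 12 - 132 - 44) = 20*320 = 6400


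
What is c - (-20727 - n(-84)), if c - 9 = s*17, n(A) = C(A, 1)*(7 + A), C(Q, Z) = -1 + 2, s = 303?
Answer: 25810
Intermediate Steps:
C(Q, Z) = 1
n(A) = 7 + A (n(A) = 1*(7 + A) = 7 + A)
c = 5160 (c = 9 + 303*17 = 9 + 5151 = 5160)
c - (-20727 - n(-84)) = 5160 - (-20727 - (7 - 84)) = 5160 - (-20727 - 1*(-77)) = 5160 - (-20727 + 77) = 5160 - 1*(-20650) = 5160 + 20650 = 25810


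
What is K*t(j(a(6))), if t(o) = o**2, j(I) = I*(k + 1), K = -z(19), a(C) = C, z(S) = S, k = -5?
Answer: -10944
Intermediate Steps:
K = -19 (K = -1*19 = -19)
j(I) = -4*I (j(I) = I*(-5 + 1) = I*(-4) = -4*I)
K*t(j(a(6))) = -19*(-4*6)**2 = -19*(-24)**2 = -19*576 = -10944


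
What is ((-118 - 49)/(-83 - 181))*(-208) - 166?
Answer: -9820/33 ≈ -297.58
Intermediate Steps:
((-118 - 49)/(-83 - 181))*(-208) - 166 = -167/(-264)*(-208) - 166 = -167*(-1/264)*(-208) - 166 = (167/264)*(-208) - 166 = -4342/33 - 166 = -9820/33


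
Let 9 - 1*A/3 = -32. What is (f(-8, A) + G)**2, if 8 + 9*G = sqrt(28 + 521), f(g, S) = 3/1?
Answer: 910/81 + 38*sqrt(61)/27 ≈ 22.227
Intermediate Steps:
A = 123 (A = 27 - 3*(-32) = 27 + 96 = 123)
f(g, S) = 3 (f(g, S) = 3*1 = 3)
G = -8/9 + sqrt(61)/3 (G = -8/9 + sqrt(28 + 521)/9 = -8/9 + sqrt(549)/9 = -8/9 + (3*sqrt(61))/9 = -8/9 + sqrt(61)/3 ≈ 1.7145)
(f(-8, A) + G)**2 = (3 + (-8/9 + sqrt(61)/3))**2 = (19/9 + sqrt(61)/3)**2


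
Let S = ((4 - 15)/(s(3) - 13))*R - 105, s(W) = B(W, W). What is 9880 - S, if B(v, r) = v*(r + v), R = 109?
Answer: 51124/5 ≈ 10225.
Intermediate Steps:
s(W) = 2*W² (s(W) = W*(W + W) = W*(2*W) = 2*W²)
S = -1724/5 (S = ((4 - 15)/(2*3² - 13))*109 - 105 = -11/(2*9 - 13)*109 - 105 = -11/(18 - 13)*109 - 105 = -11/5*109 - 105 = -1199/5 - 105 = -1724/5 ≈ -344.80)
9880 - S = 9880 - 1*(-1724/5) = 9880 + 1724/5 = 51124/5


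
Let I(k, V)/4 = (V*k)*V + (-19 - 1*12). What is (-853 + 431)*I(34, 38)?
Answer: -82821720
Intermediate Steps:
I(k, V) = -124 + 4*k*V² (I(k, V) = 4*((V*k)*V + (-19 - 1*12)) = 4*(k*V² + (-19 - 12)) = 4*(k*V² - 31) = 4*(-31 + k*V²) = -124 + 4*k*V²)
(-853 + 431)*I(34, 38) = (-853 + 431)*(-124 + 4*34*38²) = -422*(-124 + 4*34*1444) = -422*(-124 + 196384) = -422*196260 = -82821720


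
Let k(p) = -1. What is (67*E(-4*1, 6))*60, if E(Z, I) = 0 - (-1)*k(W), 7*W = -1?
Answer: -4020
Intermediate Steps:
W = -1/7 (W = (1/7)*(-1) = -1/7 ≈ -0.14286)
E(Z, I) = -1 (E(Z, I) = 0 - (-1)*(-1) = 0 - 1*1 = 0 - 1 = -1)
(67*E(-4*1, 6))*60 = (67*(-1))*60 = -67*60 = -4020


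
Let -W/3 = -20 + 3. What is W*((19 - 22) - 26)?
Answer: -1479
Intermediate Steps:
W = 51 (W = -3*(-20 + 3) = -3*(-17) = 51)
W*((19 - 22) - 26) = 51*((19 - 22) - 26) = 51*(-3 - 26) = 51*(-29) = -1479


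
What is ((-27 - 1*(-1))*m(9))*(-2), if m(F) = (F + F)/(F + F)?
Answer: 52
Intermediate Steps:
m(F) = 1 (m(F) = (2*F)/((2*F)) = (2*F)*(1/(2*F)) = 1)
((-27 - 1*(-1))*m(9))*(-2) = ((-27 - 1*(-1))*1)*(-2) = ((-27 + 1)*1)*(-2) = -26*1*(-2) = -26*(-2) = 52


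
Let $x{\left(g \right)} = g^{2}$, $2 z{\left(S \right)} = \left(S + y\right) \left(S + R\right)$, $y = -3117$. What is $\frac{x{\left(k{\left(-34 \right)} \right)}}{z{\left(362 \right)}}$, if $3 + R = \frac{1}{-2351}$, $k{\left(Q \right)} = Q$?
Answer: $- \frac{679439}{290655255} \approx -0.0023376$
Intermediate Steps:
$R = - \frac{7054}{2351}$ ($R = -3 + \frac{1}{-2351} = -3 - \frac{1}{2351} = - \frac{7054}{2351} \approx -3.0004$)
$z{\left(S \right)} = \frac{\left(-3117 + S\right) \left(- \frac{7054}{2351} + S\right)}{2}$ ($z{\left(S \right)} = \frac{\left(S - 3117\right) \left(S - \frac{7054}{2351}\right)}{2} = \frac{\left(-3117 + S\right) \left(- \frac{7054}{2351} + S\right)}{2}$)
$\frac{x{\left(k{\left(-34 \right)} \right)}}{z{\left(362 \right)}} = \frac{\left(-34\right)^{2}}{\frac{10993659}{2351} + \frac{362^{2}}{2} - \frac{1327656901}{2351}} = \frac{1156}{\frac{10993659}{2351} + \frac{1}{2} \cdot 131044 - \frac{1327656901}{2351}} = \frac{1156}{\frac{10993659}{2351} + 65522 - \frac{1327656901}{2351}} = \frac{1156}{- \frac{1162621020}{2351}} = 1156 \left(- \frac{2351}{1162621020}\right) = - \frac{679439}{290655255}$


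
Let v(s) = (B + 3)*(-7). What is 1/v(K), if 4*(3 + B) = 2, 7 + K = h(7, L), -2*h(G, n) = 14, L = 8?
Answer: -2/7 ≈ -0.28571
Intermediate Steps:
h(G, n) = -7 (h(G, n) = -½*14 = -7)
K = -14 (K = -7 - 7 = -14)
B = -5/2 (B = -3 + (¼)*2 = -3 + ½ = -5/2 ≈ -2.5000)
v(s) = -7/2 (v(s) = (-5/2 + 3)*(-7) = (½)*(-7) = -7/2)
1/v(K) = 1/(-7/2) = -2/7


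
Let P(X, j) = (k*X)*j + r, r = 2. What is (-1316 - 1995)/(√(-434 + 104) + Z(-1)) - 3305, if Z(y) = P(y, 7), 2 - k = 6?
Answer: (-3305*√330 + 102461*I)/(√330 - 30*I) ≈ -3385.8 + 48.9*I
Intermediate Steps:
k = -4 (k = 2 - 1*6 = 2 - 6 = -4)
P(X, j) = 2 - 4*X*j (P(X, j) = (-4*X)*j + 2 = -4*X*j + 2 = 2 - 4*X*j)
Z(y) = 2 - 28*y (Z(y) = 2 - 4*y*7 = 2 - 28*y)
(-1316 - 1995)/(√(-434 + 104) + Z(-1)) - 3305 = (-1316 - 1995)/(√(-434 + 104) + (2 - 28*(-1))) - 3305 = -3311/(√(-330) + (2 + 28)) - 3305 = -3311/(I*√330 + 30) - 3305 = -3311/(30 + I*√330) - 3305 = -3305 - 3311/(30 + I*√330)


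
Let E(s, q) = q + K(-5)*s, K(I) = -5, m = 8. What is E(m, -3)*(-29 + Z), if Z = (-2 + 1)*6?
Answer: 1505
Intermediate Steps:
E(s, q) = q - 5*s
Z = -6 (Z = -1*6 = -6)
E(m, -3)*(-29 + Z) = (-3 - 5*8)*(-29 - 6) = (-3 - 40)*(-35) = -43*(-35) = 1505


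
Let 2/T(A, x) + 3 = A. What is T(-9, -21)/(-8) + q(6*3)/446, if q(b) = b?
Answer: 655/10704 ≈ 0.061192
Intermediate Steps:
T(A, x) = 2/(-3 + A)
T(-9, -21)/(-8) + q(6*3)/446 = (2/(-3 - 9))/(-8) + (6*3)/446 = (2/(-12))*(-⅛) + 18*(1/446) = (2*(-1/12))*(-⅛) + 9/223 = -⅙*(-⅛) + 9/223 = 1/48 + 9/223 = 655/10704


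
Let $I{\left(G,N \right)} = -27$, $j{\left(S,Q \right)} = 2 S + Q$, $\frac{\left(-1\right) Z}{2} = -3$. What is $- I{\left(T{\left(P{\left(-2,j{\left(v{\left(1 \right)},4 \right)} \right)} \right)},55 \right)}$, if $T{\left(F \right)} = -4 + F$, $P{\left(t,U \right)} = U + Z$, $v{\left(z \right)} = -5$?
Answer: $27$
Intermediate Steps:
$Z = 6$ ($Z = \left(-2\right) \left(-3\right) = 6$)
$j{\left(S,Q \right)} = Q + 2 S$
$P{\left(t,U \right)} = 6 + U$ ($P{\left(t,U \right)} = U + 6 = 6 + U$)
$- I{\left(T{\left(P{\left(-2,j{\left(v{\left(1 \right)},4 \right)} \right)} \right)},55 \right)} = \left(-1\right) \left(-27\right) = 27$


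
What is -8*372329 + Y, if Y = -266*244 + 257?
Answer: -3043279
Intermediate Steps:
Y = -64647 (Y = -64904 + 257 = -64647)
-8*372329 + Y = -8*372329 - 64647 = -2978632 - 64647 = -3043279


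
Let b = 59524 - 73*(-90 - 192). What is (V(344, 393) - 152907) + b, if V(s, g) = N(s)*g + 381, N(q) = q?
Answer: 62776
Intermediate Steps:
V(s, g) = 381 + g*s (V(s, g) = s*g + 381 = g*s + 381 = 381 + g*s)
b = 80110 (b = 59524 - 73*(-282) = 59524 + 20586 = 80110)
(V(344, 393) - 152907) + b = ((381 + 393*344) - 152907) + 80110 = ((381 + 135192) - 152907) + 80110 = (135573 - 152907) + 80110 = -17334 + 80110 = 62776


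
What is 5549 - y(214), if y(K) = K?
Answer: 5335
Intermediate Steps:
5549 - y(214) = 5549 - 1*214 = 5549 - 214 = 5335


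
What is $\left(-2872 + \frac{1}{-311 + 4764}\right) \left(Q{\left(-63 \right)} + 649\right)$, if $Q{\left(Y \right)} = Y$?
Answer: $- \frac{7494362790}{4453} \approx -1.683 \cdot 10^{6}$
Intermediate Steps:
$\left(-2872 + \frac{1}{-311 + 4764}\right) \left(Q{\left(-63 \right)} + 649\right) = \left(-2872 + \frac{1}{-311 + 4764}\right) \left(-63 + 649\right) = \left(-2872 + \frac{1}{4453}\right) 586 = \left(- \frac{12789015}{4453}\right) 586 = - \frac{7494362790}{4453}$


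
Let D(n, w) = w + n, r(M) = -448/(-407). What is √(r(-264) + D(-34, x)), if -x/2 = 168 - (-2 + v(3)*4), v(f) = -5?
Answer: 5*I*√2735854/407 ≈ 20.32*I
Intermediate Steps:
r(M) = 448/407 (r(M) = -448*(-1/407) = 448/407)
x = -380 (x = -2*(168 - (-2 - 5*4)) = -2*(168 - (-2 - 20)) = -2*(168 - 1*(-22)) = -2*(168 + 22) = -2*190 = -380)
D(n, w) = n + w
√(r(-264) + D(-34, x)) = √(448/407 + (-34 - 380)) = √(448/407 - 414) = √(-168050/407) = 5*I*√2735854/407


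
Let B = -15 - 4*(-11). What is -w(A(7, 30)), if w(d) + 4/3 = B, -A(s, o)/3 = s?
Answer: -83/3 ≈ -27.667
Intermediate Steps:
A(s, o) = -3*s
B = 29 (B = -15 + 44 = 29)
w(d) = 83/3 (w(d) = -4/3 + 29 = 83/3)
-w(A(7, 30)) = -1*83/3 = -83/3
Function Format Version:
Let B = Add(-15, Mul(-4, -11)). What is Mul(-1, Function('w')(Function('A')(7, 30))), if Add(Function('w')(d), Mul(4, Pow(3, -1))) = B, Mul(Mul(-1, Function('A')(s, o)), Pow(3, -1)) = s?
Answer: Rational(-83, 3) ≈ -27.667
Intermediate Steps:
Function('A')(s, o) = Mul(-3, s)
B = 29 (B = Add(-15, 44) = 29)
Function('w')(d) = Rational(83, 3) (Function('w')(d) = Add(Rational(-4, 3), 29) = Rational(83, 3))
Mul(-1, Function('w')(Function('A')(7, 30))) = Mul(-1, Rational(83, 3)) = Rational(-83, 3)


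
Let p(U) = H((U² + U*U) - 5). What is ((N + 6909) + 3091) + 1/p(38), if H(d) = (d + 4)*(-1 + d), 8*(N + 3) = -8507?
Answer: 297322975327/33281336 ≈ 8933.6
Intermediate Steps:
N = -8531/8 (N = -3 + (⅛)*(-8507) = -3 - 8507/8 = -8531/8 ≈ -1066.4)
H(d) = (-1 + d)*(4 + d) (H(d) = (4 + d)*(-1 + d) = (-1 + d)*(4 + d))
p(U) = -19 + (-5 + 2*U²)² + 6*U² (p(U) = -4 + ((U² + U*U) - 5)² + 3*((U² + U*U) - 5) = -4 + ((U² + U²) - 5)² + 3*((U² + U²) - 5) = -4 + (2*U² - 5)² + 3*(2*U² - 5) = -4 + (-5 + 2*U²)² + 3*(-5 + 2*U²) = -4 + (-5 + 2*U²)² + (-15 + 6*U²) = -19 + (-5 + 2*U²)² + 6*U²)
((N + 6909) + 3091) + 1/p(38) = ((-8531/8 + 6909) + 3091) + 1/(6 - 14*38² + 4*38⁴) = (46741/8 + 3091) + 1/(6 - 14*1444 + 4*2085136) = 71469/8 + 1/(6 - 20216 + 8340544) = 71469/8 + 1/8320334 = 297322975327/33281336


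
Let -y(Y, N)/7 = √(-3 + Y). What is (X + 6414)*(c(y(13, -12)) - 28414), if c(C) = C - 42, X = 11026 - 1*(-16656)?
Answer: -970235776 - 238672*√10 ≈ -9.7099e+8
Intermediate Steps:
X = 27682 (X = 11026 + 16656 = 27682)
y(Y, N) = -7*√(-3 + Y)
c(C) = -42 + C
(X + 6414)*(c(y(13, -12)) - 28414) = (27682 + 6414)*((-42 - 7*√(-3 + 13)) - 28414) = 34096*((-42 - 7*√10) - 28414) = 34096*(-28456 - 7*√10) = -970235776 - 238672*√10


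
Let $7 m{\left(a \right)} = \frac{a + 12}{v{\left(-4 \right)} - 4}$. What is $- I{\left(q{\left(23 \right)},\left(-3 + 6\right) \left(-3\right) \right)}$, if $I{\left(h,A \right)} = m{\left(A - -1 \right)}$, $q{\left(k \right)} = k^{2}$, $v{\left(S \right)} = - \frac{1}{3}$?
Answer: $\frac{12}{91} \approx 0.13187$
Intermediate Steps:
$v{\left(S \right)} = - \frac{1}{3}$ ($v{\left(S \right)} = \left(-1\right) \frac{1}{3} = - \frac{1}{3}$)
$m{\left(a \right)} = - \frac{36}{91} - \frac{3 a}{91}$ ($m{\left(a \right)} = \frac{\left(a + 12\right) \frac{1}{- \frac{1}{3} - 4}}{7} = \frac{\left(12 + a\right) \frac{1}{- \frac{13}{3}}}{7} = \frac{\left(12 + a\right) \left(- \frac{3}{13}\right)}{7} = \frac{- \frac{36}{13} - \frac{3 a}{13}}{7} = - \frac{36}{91} - \frac{3 a}{91}$)
$I{\left(h,A \right)} = - \frac{3}{7} - \frac{3 A}{91}$ ($I{\left(h,A \right)} = - \frac{36}{91} - \frac{3 \left(A - -1\right)}{91} = - \frac{36}{91} - \frac{3 \left(A + 1\right)}{91} = - \frac{36}{91} - \frac{3 \left(1 + A\right)}{91} = - \frac{36}{91} - \left(\frac{3}{91} + \frac{3 A}{91}\right) = - \frac{3}{7} - \frac{3 A}{91}$)
$- I{\left(q{\left(23 \right)},\left(-3 + 6\right) \left(-3\right) \right)} = - (- \frac{3}{7} - \frac{3 \left(-3 + 6\right) \left(-3\right)}{91}) = - (- \frac{3}{7} - \frac{3 \cdot 3 \left(-3\right)}{91}) = - (- \frac{3}{7} - - \frac{27}{91}) = - (- \frac{3}{7} + \frac{27}{91}) = \left(-1\right) \left(- \frac{12}{91}\right) = \frac{12}{91}$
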